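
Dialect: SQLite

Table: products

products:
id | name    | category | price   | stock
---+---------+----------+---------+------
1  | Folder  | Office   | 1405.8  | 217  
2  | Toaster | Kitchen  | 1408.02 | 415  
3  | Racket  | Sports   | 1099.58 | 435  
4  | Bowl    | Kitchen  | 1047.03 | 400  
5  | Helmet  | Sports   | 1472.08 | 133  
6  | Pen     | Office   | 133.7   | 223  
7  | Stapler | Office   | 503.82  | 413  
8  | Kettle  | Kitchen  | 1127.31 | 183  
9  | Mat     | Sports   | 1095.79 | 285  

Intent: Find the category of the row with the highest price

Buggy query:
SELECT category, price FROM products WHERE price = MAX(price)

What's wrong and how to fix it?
Bug: MAX(price) is an aggregate and cannot be used directly in WHERE

Fix: Use a subquery: WHERE price = (SELECT MAX(price) FROM products)

Corrected query:
SELECT category, price FROM products WHERE price = (SELECT MAX(price) FROM products)

Result:
category | price  
---------+--------
Sports   | 1472.08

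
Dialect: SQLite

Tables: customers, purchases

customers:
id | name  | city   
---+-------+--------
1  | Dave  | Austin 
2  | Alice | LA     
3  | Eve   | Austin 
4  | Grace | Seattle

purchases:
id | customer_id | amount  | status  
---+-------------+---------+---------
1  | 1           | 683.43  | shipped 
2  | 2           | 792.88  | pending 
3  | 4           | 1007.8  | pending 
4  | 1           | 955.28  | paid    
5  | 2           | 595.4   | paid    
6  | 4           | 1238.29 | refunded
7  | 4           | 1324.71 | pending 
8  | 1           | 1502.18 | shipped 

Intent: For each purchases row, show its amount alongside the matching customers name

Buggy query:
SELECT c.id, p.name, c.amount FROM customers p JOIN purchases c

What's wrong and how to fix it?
Bug: JOIN with no ON clause produces a cartesian product; every purchases row pairs with every customers row

Fix: Specify the join condition linking the foreign key to the parent id

Corrected query:
SELECT c.id, p.name, c.amount FROM customers p JOIN purchases c ON c.customer_id = p.id

Result:
id | name  | amount 
---+-------+--------
1  | Dave  | 683.43 
2  | Alice | 792.88 
3  | Grace | 1007.8 
4  | Dave  | 955.28 
5  | Alice | 595.4  
6  | Grace | 1238.29
7  | Grace | 1324.71
8  | Dave  | 1502.18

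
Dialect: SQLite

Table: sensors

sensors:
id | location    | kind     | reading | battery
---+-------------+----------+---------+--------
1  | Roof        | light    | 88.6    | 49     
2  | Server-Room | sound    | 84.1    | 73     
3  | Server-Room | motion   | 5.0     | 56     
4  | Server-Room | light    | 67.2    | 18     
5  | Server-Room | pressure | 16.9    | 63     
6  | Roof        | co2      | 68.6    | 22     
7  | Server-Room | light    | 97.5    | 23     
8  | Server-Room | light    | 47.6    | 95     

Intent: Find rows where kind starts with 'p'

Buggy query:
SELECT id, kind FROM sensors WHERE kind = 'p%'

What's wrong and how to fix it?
Bug: '=' compares the literal string including the % character; pattern matching needs LIKE

Fix: Replace '=' with LIKE so 'p%' is treated as a pattern

Corrected query:
SELECT id, kind FROM sensors WHERE kind LIKE 'p%'

Result:
id | kind    
---+---------
5  | pressure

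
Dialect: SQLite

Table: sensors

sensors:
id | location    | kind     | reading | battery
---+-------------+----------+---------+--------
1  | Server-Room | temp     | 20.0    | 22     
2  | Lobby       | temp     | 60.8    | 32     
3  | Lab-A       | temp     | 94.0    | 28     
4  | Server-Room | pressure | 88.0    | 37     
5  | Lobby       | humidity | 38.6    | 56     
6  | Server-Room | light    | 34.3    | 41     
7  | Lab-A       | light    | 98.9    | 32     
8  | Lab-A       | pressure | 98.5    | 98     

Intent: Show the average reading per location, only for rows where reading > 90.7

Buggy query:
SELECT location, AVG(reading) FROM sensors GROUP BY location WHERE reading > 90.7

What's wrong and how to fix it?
Bug: Row-level WHERE must come before GROUP BY in the clause order

Fix: Place WHERE between FROM and GROUP BY

Corrected query:
SELECT location, AVG(reading) FROM sensors WHERE reading > 90.7 GROUP BY location

Result:
location | AVG(reading)
---------+-------------
Lab-A    | 97.133333   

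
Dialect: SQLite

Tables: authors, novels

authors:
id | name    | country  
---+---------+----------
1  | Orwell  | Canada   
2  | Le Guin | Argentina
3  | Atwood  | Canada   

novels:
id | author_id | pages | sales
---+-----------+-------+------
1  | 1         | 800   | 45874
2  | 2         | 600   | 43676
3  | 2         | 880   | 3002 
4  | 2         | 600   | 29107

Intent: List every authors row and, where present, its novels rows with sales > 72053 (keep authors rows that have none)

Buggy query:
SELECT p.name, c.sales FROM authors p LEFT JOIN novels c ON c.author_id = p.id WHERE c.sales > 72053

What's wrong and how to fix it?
Bug: Filtering c.sales in WHERE discards the NULL rows produced by LEFT JOIN, turning it into an inner join

Fix: Move the right-table condition into the ON clause so unmatched parents are kept

Corrected query:
SELECT p.name, c.sales FROM authors p LEFT JOIN novels c ON c.author_id = p.id AND c.sales > 72053

Result:
name    | sales
--------+------
Orwell  | NULL 
Le Guin | NULL 
Atwood  | NULL 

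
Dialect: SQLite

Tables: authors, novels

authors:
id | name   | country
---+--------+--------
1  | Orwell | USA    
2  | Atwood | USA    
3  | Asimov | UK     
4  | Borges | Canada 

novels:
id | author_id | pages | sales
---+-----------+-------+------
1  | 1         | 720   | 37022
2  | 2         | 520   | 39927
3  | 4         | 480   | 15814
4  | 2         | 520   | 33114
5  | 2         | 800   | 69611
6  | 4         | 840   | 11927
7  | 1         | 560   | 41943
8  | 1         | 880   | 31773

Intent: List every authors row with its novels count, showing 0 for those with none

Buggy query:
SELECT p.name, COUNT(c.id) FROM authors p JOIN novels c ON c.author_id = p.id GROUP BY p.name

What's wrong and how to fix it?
Bug: An inner join excludes parents with zero children

Fix: Switch to LEFT JOIN to retain unmatched parent rows

Corrected query:
SELECT p.name, COUNT(c.id) FROM authors p LEFT JOIN novels c ON c.author_id = p.id GROUP BY p.name

Result:
name   | COUNT(c.id)
-------+------------
Asimov | 0          
Atwood | 3          
Borges | 2          
Orwell | 3          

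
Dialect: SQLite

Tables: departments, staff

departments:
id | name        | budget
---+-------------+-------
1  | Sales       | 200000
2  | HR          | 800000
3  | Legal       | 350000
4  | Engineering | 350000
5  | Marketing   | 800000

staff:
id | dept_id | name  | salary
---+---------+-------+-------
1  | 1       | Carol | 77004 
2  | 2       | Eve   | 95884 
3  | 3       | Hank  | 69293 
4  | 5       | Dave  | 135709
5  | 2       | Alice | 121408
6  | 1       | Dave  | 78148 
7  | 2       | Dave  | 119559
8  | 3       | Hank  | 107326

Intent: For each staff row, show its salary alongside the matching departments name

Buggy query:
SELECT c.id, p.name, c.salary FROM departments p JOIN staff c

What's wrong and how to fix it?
Bug: Missing join condition: each staff row is matched to all departments rows instead of just its own

Fix: Add ON c.dept_id = p.id to the JOIN

Corrected query:
SELECT c.id, p.name, c.salary FROM departments p JOIN staff c ON c.dept_id = p.id

Result:
id | name      | salary
---+-----------+-------
1  | Sales     | 77004 
2  | HR        | 95884 
3  | Legal     | 69293 
4  | Marketing | 135709
5  | HR        | 121408
6  | Sales     | 78148 
7  | HR        | 119559
8  | Legal     | 107326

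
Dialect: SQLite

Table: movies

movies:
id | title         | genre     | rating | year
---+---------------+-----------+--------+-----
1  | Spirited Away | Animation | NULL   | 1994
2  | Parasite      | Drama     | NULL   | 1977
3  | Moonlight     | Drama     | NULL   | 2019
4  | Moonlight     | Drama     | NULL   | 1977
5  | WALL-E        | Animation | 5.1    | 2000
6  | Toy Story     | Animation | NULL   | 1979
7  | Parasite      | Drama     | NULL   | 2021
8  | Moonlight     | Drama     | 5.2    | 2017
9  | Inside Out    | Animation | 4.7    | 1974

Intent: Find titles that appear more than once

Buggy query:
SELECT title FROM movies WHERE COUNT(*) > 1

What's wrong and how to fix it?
Bug: WHERE can't reference COUNT(*); aggregates are computed after WHERE

Fix: GROUP BY title, then filter groups with HAVING COUNT(*) > 1

Corrected query:
SELECT title FROM movies GROUP BY title HAVING COUNT(*) > 1

Result:
title    
---------
Moonlight
Parasite 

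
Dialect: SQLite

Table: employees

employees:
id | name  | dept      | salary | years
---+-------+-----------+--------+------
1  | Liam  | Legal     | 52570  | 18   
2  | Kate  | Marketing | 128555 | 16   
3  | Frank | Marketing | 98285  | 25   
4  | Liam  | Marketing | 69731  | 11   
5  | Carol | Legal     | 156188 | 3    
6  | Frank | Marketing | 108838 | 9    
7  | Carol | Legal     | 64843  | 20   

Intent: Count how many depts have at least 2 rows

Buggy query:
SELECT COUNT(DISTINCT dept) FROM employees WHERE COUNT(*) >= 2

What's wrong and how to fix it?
Bug: WHERE filters individual rows, not groups, so a group-level COUNT is invalid there

Fix: Group first with HAVING COUNT(*) >= 2, then COUNT the resulting groups

Corrected query:
SELECT COUNT(*) FROM (SELECT dept FROM employees GROUP BY dept HAVING COUNT(*) >= 2)

Result:
COUNT(*)
--------
2       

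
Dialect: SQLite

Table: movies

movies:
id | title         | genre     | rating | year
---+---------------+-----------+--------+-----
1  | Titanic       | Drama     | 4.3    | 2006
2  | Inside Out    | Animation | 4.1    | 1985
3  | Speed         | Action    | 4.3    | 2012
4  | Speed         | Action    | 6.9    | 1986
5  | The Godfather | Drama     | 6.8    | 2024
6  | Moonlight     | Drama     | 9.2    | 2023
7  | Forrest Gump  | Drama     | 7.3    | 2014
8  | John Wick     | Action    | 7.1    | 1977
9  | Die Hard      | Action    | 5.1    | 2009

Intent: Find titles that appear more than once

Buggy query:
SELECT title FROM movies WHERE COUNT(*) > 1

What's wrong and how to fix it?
Bug: WHERE can't reference COUNT(*); aggregates are computed after WHERE

Fix: GROUP BY title, then filter groups with HAVING COUNT(*) > 1

Corrected query:
SELECT title FROM movies GROUP BY title HAVING COUNT(*) > 1

Result:
title
-----
Speed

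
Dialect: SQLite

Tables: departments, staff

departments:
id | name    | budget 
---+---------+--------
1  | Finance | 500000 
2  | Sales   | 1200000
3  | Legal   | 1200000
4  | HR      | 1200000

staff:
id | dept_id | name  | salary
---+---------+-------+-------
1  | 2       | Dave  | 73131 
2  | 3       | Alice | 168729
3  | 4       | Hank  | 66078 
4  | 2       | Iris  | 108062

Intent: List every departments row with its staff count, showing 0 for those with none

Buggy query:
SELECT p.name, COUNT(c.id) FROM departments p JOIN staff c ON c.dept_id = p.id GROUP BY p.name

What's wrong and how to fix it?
Bug: INNER JOIN drops departments rows that have no matching staff rows

Fix: Use LEFT JOIN so parents without children still appear (COUNT(c.id) gives 0)

Corrected query:
SELECT p.name, COUNT(c.id) FROM departments p LEFT JOIN staff c ON c.dept_id = p.id GROUP BY p.name

Result:
name    | COUNT(c.id)
--------+------------
Finance | 0          
HR      | 1          
Legal   | 1          
Sales   | 2          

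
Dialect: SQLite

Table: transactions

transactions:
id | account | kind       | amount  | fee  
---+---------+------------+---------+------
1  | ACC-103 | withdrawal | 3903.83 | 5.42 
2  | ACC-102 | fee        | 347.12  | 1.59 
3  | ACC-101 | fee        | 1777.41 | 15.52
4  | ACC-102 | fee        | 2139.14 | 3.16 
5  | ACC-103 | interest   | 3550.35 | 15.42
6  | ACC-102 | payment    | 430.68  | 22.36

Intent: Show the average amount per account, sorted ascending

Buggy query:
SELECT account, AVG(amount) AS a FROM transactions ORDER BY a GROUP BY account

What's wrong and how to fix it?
Bug: ORDER BY appears before GROUP BY; SQL clause order requires GROUP BY first

Fix: Reorder: SELECT … FROM … GROUP BY … ORDER BY …

Corrected query:
SELECT account, AVG(amount) AS a FROM transactions GROUP BY account ORDER BY a

Result:
account | a         
--------+-----------
ACC-102 | 972.313333
ACC-101 | 1777.41   
ACC-103 | 3727.09   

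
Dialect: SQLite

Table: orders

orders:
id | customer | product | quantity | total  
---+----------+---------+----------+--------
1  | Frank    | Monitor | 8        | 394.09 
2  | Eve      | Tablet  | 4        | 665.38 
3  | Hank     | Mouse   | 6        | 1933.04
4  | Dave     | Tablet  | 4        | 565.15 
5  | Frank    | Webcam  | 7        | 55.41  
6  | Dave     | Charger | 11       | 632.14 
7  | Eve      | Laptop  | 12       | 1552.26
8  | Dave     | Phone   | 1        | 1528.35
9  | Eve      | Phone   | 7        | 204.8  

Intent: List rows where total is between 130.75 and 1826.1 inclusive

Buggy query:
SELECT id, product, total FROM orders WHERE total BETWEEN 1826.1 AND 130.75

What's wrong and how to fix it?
Bug: BETWEEN expects the lower bound first; with 1826.1 AND 130.75 the range is empty

Fix: Swap the bounds so the smaller value comes first

Corrected query:
SELECT id, product, total FROM orders WHERE total BETWEEN 130.75 AND 1826.1

Result:
id | product | total  
---+---------+--------
1  | Monitor | 394.09 
2  | Tablet  | 665.38 
4  | Tablet  | 565.15 
6  | Charger | 632.14 
7  | Laptop  | 1552.26
8  | Phone   | 1528.35
9  | Phone   | 204.8  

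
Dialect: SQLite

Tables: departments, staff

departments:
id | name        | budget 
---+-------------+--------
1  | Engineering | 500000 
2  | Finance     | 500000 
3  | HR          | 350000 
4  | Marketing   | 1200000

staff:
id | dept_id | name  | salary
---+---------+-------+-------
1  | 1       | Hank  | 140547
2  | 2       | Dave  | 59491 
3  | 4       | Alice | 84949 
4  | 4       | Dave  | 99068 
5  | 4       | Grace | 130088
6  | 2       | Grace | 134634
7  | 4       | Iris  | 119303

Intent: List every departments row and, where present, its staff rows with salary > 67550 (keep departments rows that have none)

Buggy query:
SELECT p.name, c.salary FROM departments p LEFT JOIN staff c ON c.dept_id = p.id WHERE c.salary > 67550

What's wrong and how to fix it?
Bug: Filtering c.salary in WHERE discards the NULL rows produced by LEFT JOIN, turning it into an inner join

Fix: Move the right-table condition into the ON clause so unmatched parents are kept

Corrected query:
SELECT p.name, c.salary FROM departments p LEFT JOIN staff c ON c.dept_id = p.id AND c.salary > 67550

Result:
name        | salary
------------+-------
Engineering | 140547
Finance     | 134634
HR          | NULL  
Marketing   | 84949 
Marketing   | 99068 
Marketing   | 119303
Marketing   | 130088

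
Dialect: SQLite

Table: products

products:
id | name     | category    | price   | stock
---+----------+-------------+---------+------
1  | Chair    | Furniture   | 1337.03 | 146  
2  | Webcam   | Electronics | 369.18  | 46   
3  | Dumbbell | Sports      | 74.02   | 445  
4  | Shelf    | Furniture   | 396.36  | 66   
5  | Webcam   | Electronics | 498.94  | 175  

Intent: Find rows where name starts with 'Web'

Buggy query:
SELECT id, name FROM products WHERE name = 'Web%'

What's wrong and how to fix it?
Bug: Wildcards only work with LIKE; '=' treats '%' as a literal character

Fix: Replace '=' with LIKE so 'Web%' is treated as a pattern

Corrected query:
SELECT id, name FROM products WHERE name LIKE 'Web%'

Result:
id | name  
---+-------
2  | Webcam
5  | Webcam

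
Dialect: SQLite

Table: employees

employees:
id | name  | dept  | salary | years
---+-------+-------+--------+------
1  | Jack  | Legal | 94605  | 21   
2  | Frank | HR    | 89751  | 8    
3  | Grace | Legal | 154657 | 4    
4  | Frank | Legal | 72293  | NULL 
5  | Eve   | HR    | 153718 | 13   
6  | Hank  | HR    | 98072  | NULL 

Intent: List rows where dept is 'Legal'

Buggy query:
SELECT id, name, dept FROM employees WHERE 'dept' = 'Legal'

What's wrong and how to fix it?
Bug: Single quotes denote string literals in SQL; the column name is being compared as a constant string

Fix: Remove the quotes around the column name (or use double quotes for an identifier)

Corrected query:
SELECT id, name, dept FROM employees WHERE dept = 'Legal'

Result:
id | name  | dept 
---+-------+------
1  | Jack  | Legal
3  | Grace | Legal
4  | Frank | Legal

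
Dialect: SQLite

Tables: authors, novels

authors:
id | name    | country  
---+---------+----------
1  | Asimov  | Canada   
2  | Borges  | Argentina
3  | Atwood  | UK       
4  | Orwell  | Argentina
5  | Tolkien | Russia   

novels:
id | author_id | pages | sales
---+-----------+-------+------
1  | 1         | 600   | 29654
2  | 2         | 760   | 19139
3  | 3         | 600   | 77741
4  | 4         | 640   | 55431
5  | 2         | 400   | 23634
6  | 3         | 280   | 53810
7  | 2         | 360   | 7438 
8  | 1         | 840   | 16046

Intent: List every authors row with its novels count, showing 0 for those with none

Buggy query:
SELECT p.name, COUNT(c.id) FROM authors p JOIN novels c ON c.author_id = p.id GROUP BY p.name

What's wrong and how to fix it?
Bug: An inner join excludes parents with zero children

Fix: Use LEFT JOIN so parents without children still appear (COUNT(c.id) gives 0)

Corrected query:
SELECT p.name, COUNT(c.id) FROM authors p LEFT JOIN novels c ON c.author_id = p.id GROUP BY p.name

Result:
name    | COUNT(c.id)
--------+------------
Asimov  | 2          
Atwood  | 2          
Borges  | 3          
Orwell  | 1          
Tolkien | 0          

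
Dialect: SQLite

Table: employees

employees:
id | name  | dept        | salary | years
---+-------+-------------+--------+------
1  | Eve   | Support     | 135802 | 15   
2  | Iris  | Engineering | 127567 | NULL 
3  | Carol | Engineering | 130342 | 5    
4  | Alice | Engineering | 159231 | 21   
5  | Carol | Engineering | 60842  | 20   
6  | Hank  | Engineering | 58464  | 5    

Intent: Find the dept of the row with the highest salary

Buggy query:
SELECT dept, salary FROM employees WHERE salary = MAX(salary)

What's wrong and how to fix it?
Bug: MAX(salary) is an aggregate and cannot be used directly in WHERE

Fix: Wrap MAX in a scalar subquery so WHERE compares against a single value

Corrected query:
SELECT dept, salary FROM employees WHERE salary = (SELECT MAX(salary) FROM employees)

Result:
dept        | salary
------------+-------
Engineering | 159231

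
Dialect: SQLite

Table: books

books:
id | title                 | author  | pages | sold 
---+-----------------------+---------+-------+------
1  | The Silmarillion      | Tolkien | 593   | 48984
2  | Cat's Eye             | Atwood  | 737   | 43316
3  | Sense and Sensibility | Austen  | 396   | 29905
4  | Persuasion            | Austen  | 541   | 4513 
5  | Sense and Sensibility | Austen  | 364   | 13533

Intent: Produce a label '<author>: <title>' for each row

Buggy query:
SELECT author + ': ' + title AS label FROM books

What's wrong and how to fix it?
Bug: SQLite uses || for string concatenation; + coerces text to numbers (yielding 0)

Fix: Replace + with || to concatenate text

Corrected query:
SELECT author || ': ' || title AS label FROM books

Result:
label                        
-----------------------------
Tolkien: The Silmarillion    
Atwood: Cat's Eye            
Austen: Sense and Sensibility
Austen: Persuasion           
Austen: Sense and Sensibility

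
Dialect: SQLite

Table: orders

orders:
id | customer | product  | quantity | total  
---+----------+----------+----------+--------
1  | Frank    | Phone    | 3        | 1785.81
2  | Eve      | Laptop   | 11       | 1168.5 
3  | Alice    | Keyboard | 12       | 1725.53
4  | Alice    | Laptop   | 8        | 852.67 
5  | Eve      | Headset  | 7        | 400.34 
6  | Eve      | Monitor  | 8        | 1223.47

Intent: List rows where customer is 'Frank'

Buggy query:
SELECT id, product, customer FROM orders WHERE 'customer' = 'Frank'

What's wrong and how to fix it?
Bug: 'customer' in single quotes is a string literal, not the column; the comparison is literal-vs-literal and never true

Fix: Remove the quotes around the column name (or use double quotes for an identifier)

Corrected query:
SELECT id, product, customer FROM orders WHERE customer = 'Frank'

Result:
id | product | customer
---+---------+---------
1  | Phone   | Frank   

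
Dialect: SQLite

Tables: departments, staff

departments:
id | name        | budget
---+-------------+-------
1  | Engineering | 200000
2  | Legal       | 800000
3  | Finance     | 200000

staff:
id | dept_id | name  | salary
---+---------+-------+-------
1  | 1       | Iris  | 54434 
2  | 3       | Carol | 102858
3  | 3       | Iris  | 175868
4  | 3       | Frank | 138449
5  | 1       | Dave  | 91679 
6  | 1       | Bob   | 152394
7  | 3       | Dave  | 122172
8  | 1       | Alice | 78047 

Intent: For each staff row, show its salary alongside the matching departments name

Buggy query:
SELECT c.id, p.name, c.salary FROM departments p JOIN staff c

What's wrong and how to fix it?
Bug: Missing join condition: each staff row is matched to all departments rows instead of just its own

Fix: Specify the join condition linking the foreign key to the parent id

Corrected query:
SELECT c.id, p.name, c.salary FROM departments p JOIN staff c ON c.dept_id = p.id

Result:
id | name        | salary
---+-------------+-------
1  | Engineering | 54434 
2  | Finance     | 102858
3  | Finance     | 175868
4  | Finance     | 138449
5  | Engineering | 91679 
6  | Engineering | 152394
7  | Finance     | 122172
8  | Engineering | 78047 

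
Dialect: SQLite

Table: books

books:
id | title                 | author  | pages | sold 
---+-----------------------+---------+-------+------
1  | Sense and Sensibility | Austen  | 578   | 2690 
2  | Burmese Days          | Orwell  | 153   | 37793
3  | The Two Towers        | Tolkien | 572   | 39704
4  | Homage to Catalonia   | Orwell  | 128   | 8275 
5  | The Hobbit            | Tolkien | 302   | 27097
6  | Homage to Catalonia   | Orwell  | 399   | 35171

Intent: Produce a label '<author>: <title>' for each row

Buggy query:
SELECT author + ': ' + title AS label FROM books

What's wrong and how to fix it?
Bug: '+' is numeric addition; on text columns SQLite converts them to 0 instead of concatenating

Fix: Replace + with || to concatenate text

Corrected query:
SELECT author || ': ' || title AS label FROM books

Result:
label                        
-----------------------------
Austen: Sense and Sensibility
Orwell: Burmese Days         
Tolkien: The Two Towers      
Orwell: Homage to Catalonia  
Tolkien: The Hobbit          
Orwell: Homage to Catalonia  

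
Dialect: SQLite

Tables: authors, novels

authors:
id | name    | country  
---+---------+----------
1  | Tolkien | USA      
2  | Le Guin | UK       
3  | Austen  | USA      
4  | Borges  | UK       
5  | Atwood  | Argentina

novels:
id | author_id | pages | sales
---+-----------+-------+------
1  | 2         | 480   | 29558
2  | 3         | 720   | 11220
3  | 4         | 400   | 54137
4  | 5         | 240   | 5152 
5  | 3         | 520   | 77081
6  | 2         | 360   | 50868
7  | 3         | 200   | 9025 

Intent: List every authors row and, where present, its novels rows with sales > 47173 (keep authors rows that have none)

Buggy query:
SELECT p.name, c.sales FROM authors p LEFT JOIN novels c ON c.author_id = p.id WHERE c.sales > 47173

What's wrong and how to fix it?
Bug: Filtering c.sales in WHERE discards the NULL rows produced by LEFT JOIN, turning it into an inner join

Fix: Move the right-table condition into the ON clause so unmatched parents are kept

Corrected query:
SELECT p.name, c.sales FROM authors p LEFT JOIN novels c ON c.author_id = p.id AND c.sales > 47173

Result:
name    | sales
--------+------
Tolkien | NULL 
Le Guin | 50868
Austen  | 77081
Borges  | 54137
Atwood  | NULL 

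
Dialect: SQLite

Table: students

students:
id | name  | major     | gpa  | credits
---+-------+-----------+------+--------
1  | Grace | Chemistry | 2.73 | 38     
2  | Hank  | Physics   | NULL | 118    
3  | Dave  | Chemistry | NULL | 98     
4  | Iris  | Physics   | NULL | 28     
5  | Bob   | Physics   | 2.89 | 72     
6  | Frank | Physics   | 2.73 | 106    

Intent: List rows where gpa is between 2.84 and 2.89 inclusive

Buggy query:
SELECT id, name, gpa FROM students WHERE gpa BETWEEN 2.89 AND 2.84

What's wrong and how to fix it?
Bug: BETWEEN expects the lower bound first; with 2.89 AND 2.84 the range is empty

Fix: Write BETWEEN 2.84 AND 2.89

Corrected query:
SELECT id, name, gpa FROM students WHERE gpa BETWEEN 2.84 AND 2.89

Result:
id | name | gpa 
---+------+-----
5  | Bob  | 2.89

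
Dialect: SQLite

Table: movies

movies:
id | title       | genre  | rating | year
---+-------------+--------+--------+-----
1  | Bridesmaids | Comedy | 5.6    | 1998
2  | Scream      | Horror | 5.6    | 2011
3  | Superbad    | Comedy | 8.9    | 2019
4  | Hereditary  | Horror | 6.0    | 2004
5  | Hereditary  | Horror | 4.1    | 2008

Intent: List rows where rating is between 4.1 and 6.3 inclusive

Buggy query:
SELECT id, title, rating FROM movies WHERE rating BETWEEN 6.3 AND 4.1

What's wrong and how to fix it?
Bug: The bounds are reversed; BETWEEN a AND b requires a <= b to match anything

Fix: Write BETWEEN 4.1 AND 6.3

Corrected query:
SELECT id, title, rating FROM movies WHERE rating BETWEEN 4.1 AND 6.3

Result:
id | title       | rating
---+-------------+-------
1  | Bridesmaids | 5.6   
2  | Scream      | 5.6   
4  | Hereditary  | 6     
5  | Hereditary  | 4.1   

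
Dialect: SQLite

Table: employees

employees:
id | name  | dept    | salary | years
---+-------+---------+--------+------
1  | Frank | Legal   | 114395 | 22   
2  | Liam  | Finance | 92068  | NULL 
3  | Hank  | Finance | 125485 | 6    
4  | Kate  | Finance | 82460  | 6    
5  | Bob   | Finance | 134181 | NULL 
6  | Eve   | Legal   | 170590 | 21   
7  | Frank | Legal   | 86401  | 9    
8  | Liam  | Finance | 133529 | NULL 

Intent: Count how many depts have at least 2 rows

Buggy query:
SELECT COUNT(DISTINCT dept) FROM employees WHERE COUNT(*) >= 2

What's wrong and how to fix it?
Bug: WHERE filters individual rows, not groups, so a group-level COUNT is invalid there

Fix: Use a subquery that GROUPs and filters with HAVING, then count its rows

Corrected query:
SELECT COUNT(*) FROM (SELECT dept FROM employees GROUP BY dept HAVING COUNT(*) >= 2)

Result:
COUNT(*)
--------
2       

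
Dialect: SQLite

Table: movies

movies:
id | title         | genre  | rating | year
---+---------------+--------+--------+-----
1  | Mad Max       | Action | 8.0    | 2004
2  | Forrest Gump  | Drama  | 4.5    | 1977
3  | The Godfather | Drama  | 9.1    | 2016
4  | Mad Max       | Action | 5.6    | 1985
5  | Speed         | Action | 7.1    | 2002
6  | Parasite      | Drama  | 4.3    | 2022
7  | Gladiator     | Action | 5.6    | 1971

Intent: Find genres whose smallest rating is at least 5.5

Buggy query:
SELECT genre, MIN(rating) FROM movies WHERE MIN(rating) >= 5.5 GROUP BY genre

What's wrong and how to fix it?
Bug: Aggregates like MIN are computed per group after WHERE runs

Fix: Replace WHERE with HAVING after the GROUP BY

Corrected query:
SELECT genre, MIN(rating) FROM movies GROUP BY genre HAVING MIN(rating) >= 5.5

Result:
genre  | MIN(rating)
-------+------------
Action | 5.6        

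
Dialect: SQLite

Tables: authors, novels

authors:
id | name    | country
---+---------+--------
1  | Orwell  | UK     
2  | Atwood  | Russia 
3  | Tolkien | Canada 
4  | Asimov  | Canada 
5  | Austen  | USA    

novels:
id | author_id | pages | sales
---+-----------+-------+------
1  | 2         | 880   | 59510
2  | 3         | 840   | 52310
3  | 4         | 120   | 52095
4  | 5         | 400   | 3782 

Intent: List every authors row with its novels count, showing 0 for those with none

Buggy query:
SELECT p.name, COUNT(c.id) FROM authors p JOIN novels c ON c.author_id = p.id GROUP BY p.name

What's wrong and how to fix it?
Bug: INNER JOIN drops authors rows that have no matching novels rows

Fix: Switch to LEFT JOIN to retain unmatched parent rows

Corrected query:
SELECT p.name, COUNT(c.id) FROM authors p LEFT JOIN novels c ON c.author_id = p.id GROUP BY p.name

Result:
name    | COUNT(c.id)
--------+------------
Asimov  | 1          
Atwood  | 1          
Austen  | 1          
Orwell  | 0          
Tolkien | 1          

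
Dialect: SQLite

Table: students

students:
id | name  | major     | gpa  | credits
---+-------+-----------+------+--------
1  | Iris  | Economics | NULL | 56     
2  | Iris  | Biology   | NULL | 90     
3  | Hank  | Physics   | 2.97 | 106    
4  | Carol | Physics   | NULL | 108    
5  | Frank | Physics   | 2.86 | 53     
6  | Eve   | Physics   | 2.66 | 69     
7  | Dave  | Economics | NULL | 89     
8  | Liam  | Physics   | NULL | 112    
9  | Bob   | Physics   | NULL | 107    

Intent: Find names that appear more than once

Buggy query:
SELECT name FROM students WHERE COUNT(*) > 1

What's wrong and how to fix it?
Bug: WHERE can't reference COUNT(*); aggregates are computed after WHERE

Fix: GROUP BY name, then filter groups with HAVING COUNT(*) > 1

Corrected query:
SELECT name FROM students GROUP BY name HAVING COUNT(*) > 1

Result:
name
----
Iris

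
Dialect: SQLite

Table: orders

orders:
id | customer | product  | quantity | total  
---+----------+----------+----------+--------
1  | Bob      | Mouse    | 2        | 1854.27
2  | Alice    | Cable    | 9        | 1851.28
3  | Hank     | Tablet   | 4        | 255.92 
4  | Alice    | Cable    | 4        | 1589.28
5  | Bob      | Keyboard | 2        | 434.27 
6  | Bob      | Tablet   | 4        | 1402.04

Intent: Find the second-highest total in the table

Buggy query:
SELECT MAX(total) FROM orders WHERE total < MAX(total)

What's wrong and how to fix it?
Bug: The inner MAX is an aggregate inside WHERE, which is not allowed

Fix: Put the inner MAX in a scalar subquery

Corrected query:
SELECT MAX(total) FROM orders WHERE total < (SELECT MAX(total) FROM orders)

Result:
MAX(total)
----------
1851.28   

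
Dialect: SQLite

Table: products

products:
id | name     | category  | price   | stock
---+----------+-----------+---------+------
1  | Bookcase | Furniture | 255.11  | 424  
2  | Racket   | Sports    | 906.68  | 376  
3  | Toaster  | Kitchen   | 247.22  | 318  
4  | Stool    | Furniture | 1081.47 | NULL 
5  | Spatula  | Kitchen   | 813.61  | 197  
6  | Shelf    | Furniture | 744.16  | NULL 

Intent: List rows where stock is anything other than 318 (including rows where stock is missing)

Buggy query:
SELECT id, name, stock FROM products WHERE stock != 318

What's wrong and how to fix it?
Bug: 'stock != 318' is unknown when stock is NULL, so NULL rows are silently excluded

Fix: Add an explicit OR stock IS NULL to include the missing-value rows

Corrected query:
SELECT id, name, stock FROM products WHERE stock != 318 OR stock IS NULL

Result:
id | name     | stock
---+----------+------
1  | Bookcase | 424  
2  | Racket   | 376  
4  | Stool    | NULL 
5  | Spatula  | 197  
6  | Shelf    | NULL 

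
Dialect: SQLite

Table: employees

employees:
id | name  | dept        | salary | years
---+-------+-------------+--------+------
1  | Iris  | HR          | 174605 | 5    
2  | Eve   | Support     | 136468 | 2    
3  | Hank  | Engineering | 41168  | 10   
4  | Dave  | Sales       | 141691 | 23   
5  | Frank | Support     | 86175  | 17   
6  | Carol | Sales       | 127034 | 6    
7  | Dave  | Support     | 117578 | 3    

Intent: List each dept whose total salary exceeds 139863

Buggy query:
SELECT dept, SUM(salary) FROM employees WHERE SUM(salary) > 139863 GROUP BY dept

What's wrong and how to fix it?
Bug: Aggregate functions cannot appear in a WHERE clause

Fix: Move the aggregate condition to a HAVING clause

Corrected query:
SELECT dept, SUM(salary) FROM employees GROUP BY dept HAVING SUM(salary) > 139863

Result:
dept    | SUM(salary)
--------+------------
HR      | 174605     
Sales   | 268725     
Support | 340221     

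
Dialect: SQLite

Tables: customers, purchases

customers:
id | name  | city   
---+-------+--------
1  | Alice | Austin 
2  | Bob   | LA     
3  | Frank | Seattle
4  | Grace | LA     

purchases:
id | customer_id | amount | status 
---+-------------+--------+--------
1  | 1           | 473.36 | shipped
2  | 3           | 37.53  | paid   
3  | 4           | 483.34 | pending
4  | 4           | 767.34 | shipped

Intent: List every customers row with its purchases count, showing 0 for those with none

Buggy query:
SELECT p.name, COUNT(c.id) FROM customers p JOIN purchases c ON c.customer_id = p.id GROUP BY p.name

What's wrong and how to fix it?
Bug: An inner join excludes parents with zero children

Fix: Switch to LEFT JOIN to retain unmatched parent rows

Corrected query:
SELECT p.name, COUNT(c.id) FROM customers p LEFT JOIN purchases c ON c.customer_id = p.id GROUP BY p.name

Result:
name  | COUNT(c.id)
------+------------
Alice | 1          
Bob   | 0          
Frank | 1          
Grace | 2          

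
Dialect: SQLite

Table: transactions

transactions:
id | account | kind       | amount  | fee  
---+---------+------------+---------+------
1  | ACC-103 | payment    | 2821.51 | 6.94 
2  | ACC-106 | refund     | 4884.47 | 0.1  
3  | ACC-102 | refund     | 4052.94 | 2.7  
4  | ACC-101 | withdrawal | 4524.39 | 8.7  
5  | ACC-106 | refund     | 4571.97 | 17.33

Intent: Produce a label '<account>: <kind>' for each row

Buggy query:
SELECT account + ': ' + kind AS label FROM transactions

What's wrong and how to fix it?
Bug: SQLite uses || for string concatenation; + coerces text to numbers (yielding 0)

Fix: Replace + with || to concatenate text

Corrected query:
SELECT account || ': ' || kind AS label FROM transactions

Result:
label              
-------------------
ACC-103: payment   
ACC-106: refund    
ACC-102: refund    
ACC-101: withdrawal
ACC-106: refund    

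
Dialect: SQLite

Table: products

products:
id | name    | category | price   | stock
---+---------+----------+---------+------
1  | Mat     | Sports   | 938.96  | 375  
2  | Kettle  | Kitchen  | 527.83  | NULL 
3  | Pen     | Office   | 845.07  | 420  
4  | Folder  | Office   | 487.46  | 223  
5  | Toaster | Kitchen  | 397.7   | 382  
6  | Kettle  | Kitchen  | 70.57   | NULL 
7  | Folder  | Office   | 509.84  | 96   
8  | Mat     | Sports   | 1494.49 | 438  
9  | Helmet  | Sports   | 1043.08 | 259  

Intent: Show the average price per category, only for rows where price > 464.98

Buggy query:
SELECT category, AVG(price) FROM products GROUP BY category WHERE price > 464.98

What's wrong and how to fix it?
Bug: WHERE cannot follow GROUP BY

Fix: Move the WHERE clause before GROUP BY

Corrected query:
SELECT category, AVG(price) FROM products WHERE price > 464.98 GROUP BY category

Result:
category | AVG(price) 
---------+------------
Kitchen  | 527.83     
Office   | 614.123333 
Sports   | 1158.843333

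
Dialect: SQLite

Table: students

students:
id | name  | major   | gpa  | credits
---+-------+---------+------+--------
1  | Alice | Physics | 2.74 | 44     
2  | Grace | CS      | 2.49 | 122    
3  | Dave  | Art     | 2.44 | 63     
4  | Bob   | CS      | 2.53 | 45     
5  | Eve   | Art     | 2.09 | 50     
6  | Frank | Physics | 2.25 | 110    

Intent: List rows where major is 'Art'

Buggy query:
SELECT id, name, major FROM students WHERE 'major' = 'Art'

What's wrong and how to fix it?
Bug: Single quotes denote string literals in SQL; the column name is being compared as a constant string

Fix: Reference the column as major without single quotes

Corrected query:
SELECT id, name, major FROM students WHERE major = 'Art'

Result:
id | name | major
---+------+------
3  | Dave | Art  
5  | Eve  | Art  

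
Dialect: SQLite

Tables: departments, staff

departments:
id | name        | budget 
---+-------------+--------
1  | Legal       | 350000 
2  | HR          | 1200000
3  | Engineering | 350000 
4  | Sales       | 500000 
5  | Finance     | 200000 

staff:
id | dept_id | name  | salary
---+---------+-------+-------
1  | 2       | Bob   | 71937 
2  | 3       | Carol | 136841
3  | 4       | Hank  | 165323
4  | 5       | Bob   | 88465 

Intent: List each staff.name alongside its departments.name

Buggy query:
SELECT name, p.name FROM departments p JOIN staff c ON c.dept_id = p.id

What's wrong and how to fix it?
Bug: Both tables have a 'name' column; the unqualified reference is ambiguous

Fix: Prefix ambiguous columns with the table alias

Corrected query:
SELECT c.name, p.name FROM departments p JOIN staff c ON c.dept_id = p.id

Result:
name  | name       
------+------------
Bob   | HR         
Carol | Engineering
Hank  | Sales      
Bob   | Finance    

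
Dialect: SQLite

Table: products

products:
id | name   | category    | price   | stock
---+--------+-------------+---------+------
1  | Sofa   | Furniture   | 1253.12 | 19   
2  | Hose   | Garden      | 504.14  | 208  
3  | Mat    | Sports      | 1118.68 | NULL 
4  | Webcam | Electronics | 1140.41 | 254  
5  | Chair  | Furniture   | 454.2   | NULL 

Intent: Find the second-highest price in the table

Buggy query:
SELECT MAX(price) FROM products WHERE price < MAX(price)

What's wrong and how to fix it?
Bug: The inner MAX is an aggregate inside WHERE, which is not allowed

Fix: Put the inner MAX in a scalar subquery

Corrected query:
SELECT MAX(price) FROM products WHERE price < (SELECT MAX(price) FROM products)

Result:
MAX(price)
----------
1140.41   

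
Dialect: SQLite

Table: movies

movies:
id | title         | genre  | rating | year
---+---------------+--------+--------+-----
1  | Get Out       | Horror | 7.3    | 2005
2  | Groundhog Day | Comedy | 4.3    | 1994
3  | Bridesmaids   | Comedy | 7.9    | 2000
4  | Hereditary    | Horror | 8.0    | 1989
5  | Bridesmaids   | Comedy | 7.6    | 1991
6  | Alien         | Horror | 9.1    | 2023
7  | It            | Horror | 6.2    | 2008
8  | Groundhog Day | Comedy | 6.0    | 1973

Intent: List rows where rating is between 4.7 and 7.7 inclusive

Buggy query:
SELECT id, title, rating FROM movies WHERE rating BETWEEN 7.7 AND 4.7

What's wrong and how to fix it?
Bug: BETWEEN expects the lower bound first; with 7.7 AND 4.7 the range is empty

Fix: Swap the bounds so the smaller value comes first

Corrected query:
SELECT id, title, rating FROM movies WHERE rating BETWEEN 4.7 AND 7.7

Result:
id | title         | rating
---+---------------+-------
1  | Get Out       | 7.3   
5  | Bridesmaids   | 7.6   
7  | It            | 6.2   
8  | Groundhog Day | 6     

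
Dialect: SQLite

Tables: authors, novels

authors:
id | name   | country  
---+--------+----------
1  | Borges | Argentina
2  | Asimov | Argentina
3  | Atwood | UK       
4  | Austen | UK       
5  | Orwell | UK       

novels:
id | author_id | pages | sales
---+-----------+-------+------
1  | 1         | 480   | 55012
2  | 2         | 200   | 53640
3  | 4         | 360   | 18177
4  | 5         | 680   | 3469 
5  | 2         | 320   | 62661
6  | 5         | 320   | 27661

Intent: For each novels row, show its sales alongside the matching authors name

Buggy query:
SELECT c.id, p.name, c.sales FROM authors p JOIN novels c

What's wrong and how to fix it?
Bug: JOIN with no ON clause produces a cartesian product; every novels row pairs with every authors row

Fix: Specify the join condition linking the foreign key to the parent id

Corrected query:
SELECT c.id, p.name, c.sales FROM authors p JOIN novels c ON c.author_id = p.id

Result:
id | name   | sales
---+--------+------
1  | Borges | 55012
2  | Asimov | 53640
3  | Austen | 18177
4  | Orwell | 3469 
5  | Asimov | 62661
6  | Orwell | 27661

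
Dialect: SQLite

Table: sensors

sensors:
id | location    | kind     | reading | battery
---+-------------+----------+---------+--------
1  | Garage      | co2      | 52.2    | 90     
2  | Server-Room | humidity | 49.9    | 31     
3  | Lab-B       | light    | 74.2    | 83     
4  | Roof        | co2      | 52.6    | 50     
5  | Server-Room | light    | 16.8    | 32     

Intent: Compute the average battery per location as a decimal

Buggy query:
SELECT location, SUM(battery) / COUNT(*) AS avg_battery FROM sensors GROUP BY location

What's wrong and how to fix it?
Bug: Both operands are integers, so '/' performs integer division and truncates

Fix: Multiply by 1.0 (or CAST to REAL) to force floating-point division

Corrected query:
SELECT location, SUM(battery) * 1.0 / COUNT(*) AS avg_battery FROM sensors GROUP BY location

Result:
location    | avg_battery
------------+------------
Garage      | 90         
Lab-B       | 83         
Roof        | 50         
Server-Room | 31.5       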